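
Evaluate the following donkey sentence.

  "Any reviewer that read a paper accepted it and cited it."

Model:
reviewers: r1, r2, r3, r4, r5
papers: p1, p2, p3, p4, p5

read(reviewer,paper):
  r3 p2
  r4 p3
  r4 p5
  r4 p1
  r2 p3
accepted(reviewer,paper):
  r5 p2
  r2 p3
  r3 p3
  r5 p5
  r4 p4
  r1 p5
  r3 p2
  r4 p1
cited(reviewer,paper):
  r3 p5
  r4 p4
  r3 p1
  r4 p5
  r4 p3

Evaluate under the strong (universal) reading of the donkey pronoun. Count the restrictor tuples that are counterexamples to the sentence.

5

"it" takes "a paper" as antecedent — a donkey pronoun bound across the clause boundary.
Strong reading: for every (r,p) with read(r,p), accepted(r,p) ∧ cited(r,p).
Restrictor pairs: (r2,p3) ✗  (r3,p2) ✗  (r4,p1) ✗  (r4,p3) ✗  (r4,p5) ✗
Counterexamples (restrictor pairs failing the scope): 5.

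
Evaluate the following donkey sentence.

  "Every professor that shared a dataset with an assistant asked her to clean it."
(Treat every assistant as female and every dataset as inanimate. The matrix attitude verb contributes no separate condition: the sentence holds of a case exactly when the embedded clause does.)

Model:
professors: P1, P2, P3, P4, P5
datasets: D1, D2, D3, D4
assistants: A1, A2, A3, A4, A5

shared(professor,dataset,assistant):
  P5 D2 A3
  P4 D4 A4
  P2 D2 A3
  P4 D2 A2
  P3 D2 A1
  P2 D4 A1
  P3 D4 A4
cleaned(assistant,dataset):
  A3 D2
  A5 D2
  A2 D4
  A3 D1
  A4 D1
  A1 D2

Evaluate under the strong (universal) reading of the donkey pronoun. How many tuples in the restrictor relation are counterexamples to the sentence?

"her" takes "an assistant" as antecedent and "it" takes "a dataset"; both are donkey pronouns co-varying with the restrictor.
Strong reading: for every (p,d,a) with shared(p,d,a), cleaned(a,d).
Restrictor triples: (P2,D2,A3)→cleaned(A3,D2) ✓  (P2,D4,A1)→cleaned(A1,D4) ✗  (P3,D2,A1)→cleaned(A1,D2) ✓  (P3,D4,A4)→cleaned(A4,D4) ✗  (P4,D2,A2)→cleaned(A2,D2) ✗  (P4,D4,A4)→cleaned(A4,D4) ✗  (P5,D2,A3)→cleaned(A3,D2) ✓
Counterexamples (restrictor triples failing the scope): 4.

4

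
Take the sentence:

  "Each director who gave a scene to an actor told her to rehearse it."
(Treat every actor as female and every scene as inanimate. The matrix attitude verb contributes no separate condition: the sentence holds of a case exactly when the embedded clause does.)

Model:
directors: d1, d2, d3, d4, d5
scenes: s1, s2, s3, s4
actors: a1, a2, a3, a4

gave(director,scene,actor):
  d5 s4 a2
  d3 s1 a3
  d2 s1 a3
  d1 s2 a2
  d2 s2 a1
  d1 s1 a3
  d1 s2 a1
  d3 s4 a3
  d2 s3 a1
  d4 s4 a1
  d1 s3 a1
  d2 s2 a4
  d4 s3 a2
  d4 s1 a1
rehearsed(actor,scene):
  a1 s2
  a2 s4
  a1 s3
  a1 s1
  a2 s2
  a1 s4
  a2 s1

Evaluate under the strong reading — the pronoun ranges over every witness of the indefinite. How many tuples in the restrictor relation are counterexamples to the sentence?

6

"her" takes "an actor" as antecedent and "it" takes "a scene"; both are donkey pronouns co-varying with the restrictor.
Strong reading: for every (d,s,a) with gave(d,s,a), rehearsed(a,s).
Restrictor triples: (d1,s1,a3)→rehearsed(a3,s1) ✗  (d1,s2,a1)→rehearsed(a1,s2) ✓  (d1,s2,a2)→rehearsed(a2,s2) ✓  (d1,s3,a1)→rehearsed(a1,s3) ✓  (d2,s1,a3)→rehearsed(a3,s1) ✗  (d2,s2,a1)→rehearsed(a1,s2) ✓  (d2,s2,a4)→rehearsed(a4,s2) ✗  (d2,s3,a1)→rehearsed(a1,s3) ✓  (d3,s1,a3)→rehearsed(a3,s1) ✗  (d3,s4,a3)→rehearsed(a3,s4) ✗  (d4,s1,a1)→rehearsed(a1,s1) ✓  (d4,s3,a2)→rehearsed(a2,s3) ✗  (d4,s4,a1)→rehearsed(a1,s4) ✓  (d5,s4,a2)→rehearsed(a2,s4) ✓
Counterexamples (restrictor triples failing the scope): 6.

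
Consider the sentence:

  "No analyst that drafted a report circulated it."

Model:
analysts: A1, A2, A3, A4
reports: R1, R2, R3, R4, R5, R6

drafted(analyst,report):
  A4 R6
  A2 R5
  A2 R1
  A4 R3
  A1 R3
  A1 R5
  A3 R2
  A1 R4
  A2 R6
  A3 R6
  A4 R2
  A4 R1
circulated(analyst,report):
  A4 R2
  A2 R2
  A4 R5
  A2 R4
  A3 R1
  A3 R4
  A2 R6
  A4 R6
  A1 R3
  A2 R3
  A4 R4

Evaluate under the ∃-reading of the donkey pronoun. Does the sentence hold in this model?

False

"it" takes "a report" as antecedent — a donkey pronoun bound across the clause boundary.
Truth condition: for no (a,r) with drafted(a,r) does circulated(a,r) hold.
Restrictor pairs — does the scope hold? (A1,R3):holds  (A1,R4):fails  (A1,R5):fails  (A2,R1):fails  (A2,R5):fails  (A2,R6):holds  (A3,R2):fails  (A3,R6):fails  (A4,R1):fails  (A4,R2):holds  (A4,R3):fails  (A4,R6):holds
Scope holds for 4 pair(s), so the sentence is false.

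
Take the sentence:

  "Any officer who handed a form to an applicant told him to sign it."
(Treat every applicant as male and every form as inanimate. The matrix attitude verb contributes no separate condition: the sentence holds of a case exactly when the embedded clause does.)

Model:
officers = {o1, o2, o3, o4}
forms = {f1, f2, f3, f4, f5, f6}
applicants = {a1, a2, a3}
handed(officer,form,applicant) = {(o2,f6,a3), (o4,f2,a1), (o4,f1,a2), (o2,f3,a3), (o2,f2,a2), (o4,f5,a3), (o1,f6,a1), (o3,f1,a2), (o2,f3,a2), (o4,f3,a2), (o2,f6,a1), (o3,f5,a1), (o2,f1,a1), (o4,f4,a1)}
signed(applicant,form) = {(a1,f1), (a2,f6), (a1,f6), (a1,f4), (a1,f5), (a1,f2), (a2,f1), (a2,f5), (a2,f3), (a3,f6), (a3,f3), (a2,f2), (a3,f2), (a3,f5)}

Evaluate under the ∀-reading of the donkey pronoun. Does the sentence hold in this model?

"him" takes "an applicant" as antecedent and "it" takes "a form"; both are donkey pronouns co-varying with the restrictor.
Strong reading: for every (o,f,a) with handed(o,f,a), signed(a,f).
Restrictor triples: (o1,f6,a1)→signed(a1,f6) ✓  (o2,f1,a1)→signed(a1,f1) ✓  (o2,f2,a2)→signed(a2,f2) ✓  (o2,f3,a2)→signed(a2,f3) ✓  (o2,f3,a3)→signed(a3,f3) ✓  (o2,f6,a1)→signed(a1,f6) ✓  (o2,f6,a3)→signed(a3,f6) ✓  (o3,f1,a2)→signed(a2,f1) ✓  (o3,f5,a1)→signed(a1,f5) ✓  (o4,f1,a2)→signed(a2,f1) ✓  (o4,f2,a1)→signed(a1,f2) ✓  (o4,f3,a2)→signed(a2,f3) ✓  (o4,f4,a1)→signed(a1,f4) ✓  (o4,f5,a3)→signed(a3,f5) ✓
Every restrictor triple satisfies the scope.

True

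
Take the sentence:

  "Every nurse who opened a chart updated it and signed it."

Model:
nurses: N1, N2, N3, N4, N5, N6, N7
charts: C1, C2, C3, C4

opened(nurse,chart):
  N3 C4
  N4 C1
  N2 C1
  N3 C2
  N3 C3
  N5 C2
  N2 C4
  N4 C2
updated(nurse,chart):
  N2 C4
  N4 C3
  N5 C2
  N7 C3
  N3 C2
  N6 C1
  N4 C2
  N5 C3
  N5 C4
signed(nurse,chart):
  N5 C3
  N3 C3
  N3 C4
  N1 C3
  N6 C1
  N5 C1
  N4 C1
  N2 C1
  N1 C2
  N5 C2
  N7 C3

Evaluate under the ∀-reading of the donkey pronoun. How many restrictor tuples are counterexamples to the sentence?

7

"it" takes "a chart" as antecedent — a donkey pronoun bound across the clause boundary.
Strong reading: for every (n,c) with opened(n,c), updated(n,c) ∧ signed(n,c).
Restrictor pairs: (N2,C1) ✗  (N2,C4) ✗  (N3,C2) ✗  (N3,C3) ✗  (N3,C4) ✗  (N4,C1) ✗  (N4,C2) ✗  (N5,C2) ✓
Counterexamples (restrictor pairs failing the scope): 7.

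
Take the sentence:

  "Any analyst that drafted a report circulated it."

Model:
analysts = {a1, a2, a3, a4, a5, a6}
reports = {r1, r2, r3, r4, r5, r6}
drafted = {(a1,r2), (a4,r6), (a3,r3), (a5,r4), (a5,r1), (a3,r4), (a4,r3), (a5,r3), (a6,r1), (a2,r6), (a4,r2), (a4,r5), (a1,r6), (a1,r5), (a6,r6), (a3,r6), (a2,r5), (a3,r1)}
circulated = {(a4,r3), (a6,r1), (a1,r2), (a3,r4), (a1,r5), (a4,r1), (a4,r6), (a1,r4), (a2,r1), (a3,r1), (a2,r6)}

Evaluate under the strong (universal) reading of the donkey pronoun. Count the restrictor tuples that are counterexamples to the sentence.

10

"it" takes "a report" as antecedent — a donkey pronoun bound across the clause boundary.
Strong reading: for every (a,r) with drafted(a,r), circulated(a,r).
Restrictor pairs: (a1,r2) ✓  (a1,r5) ✓  (a1,r6) ✗  (a2,r5) ✗  (a2,r6) ✓  (a3,r1) ✓  (a3,r3) ✗  (a3,r4) ✓  (a3,r6) ✗  (a4,r2) ✗  (a4,r3) ✓  (a4,r5) ✗  (a4,r6) ✓  (a5,r1) ✗  (a5,r3) ✗  (a5,r4) ✗  (a6,r1) ✓  (a6,r6) ✗
Counterexamples (restrictor pairs failing the scope): 10.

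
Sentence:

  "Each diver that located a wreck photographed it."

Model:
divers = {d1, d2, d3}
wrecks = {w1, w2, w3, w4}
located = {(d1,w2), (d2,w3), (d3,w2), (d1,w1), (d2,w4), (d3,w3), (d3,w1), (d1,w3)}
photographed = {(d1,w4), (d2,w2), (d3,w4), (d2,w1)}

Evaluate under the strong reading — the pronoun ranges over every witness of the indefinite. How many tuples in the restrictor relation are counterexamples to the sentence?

"it" takes "a wreck" as antecedent — a donkey pronoun bound across the clause boundary.
Strong reading: for every (d,w) with located(d,w), photographed(d,w).
Restrictor pairs: (d1,w1) ✗  (d1,w2) ✗  (d1,w3) ✗  (d2,w3) ✗  (d2,w4) ✗  (d3,w1) ✗  (d3,w2) ✗  (d3,w3) ✗
Counterexamples (restrictor pairs failing the scope): 8.

8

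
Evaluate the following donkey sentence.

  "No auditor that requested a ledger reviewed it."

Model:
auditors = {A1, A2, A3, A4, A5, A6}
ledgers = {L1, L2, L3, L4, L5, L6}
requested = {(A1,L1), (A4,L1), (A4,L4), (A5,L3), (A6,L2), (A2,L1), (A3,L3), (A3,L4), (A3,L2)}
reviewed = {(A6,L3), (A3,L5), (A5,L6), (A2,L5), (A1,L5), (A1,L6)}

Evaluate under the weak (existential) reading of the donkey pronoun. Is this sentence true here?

"it" takes "a ledger" as antecedent — a donkey pronoun bound across the clause boundary.
Truth condition: for no (a,l) with requested(a,l) does reviewed(a,l) hold.
Restrictor pairs — does the scope hold? (A1,L1):fails  (A2,L1):fails  (A3,L2):fails  (A3,L3):fails  (A3,L4):fails  (A4,L1):fails  (A4,L4):fails  (A5,L3):fails  (A6,L2):fails
Scope holds for no restrictor pair, so the sentence is true.

True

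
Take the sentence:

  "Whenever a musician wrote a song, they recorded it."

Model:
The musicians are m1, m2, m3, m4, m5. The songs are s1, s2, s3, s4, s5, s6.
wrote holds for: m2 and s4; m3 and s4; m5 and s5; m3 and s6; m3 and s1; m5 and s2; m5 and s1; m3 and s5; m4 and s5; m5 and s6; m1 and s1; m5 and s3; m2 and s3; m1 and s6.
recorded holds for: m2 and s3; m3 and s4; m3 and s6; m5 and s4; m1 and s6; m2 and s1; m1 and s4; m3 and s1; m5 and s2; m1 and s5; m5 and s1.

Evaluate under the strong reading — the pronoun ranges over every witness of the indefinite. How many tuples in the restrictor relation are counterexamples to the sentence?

7

"it" takes "a song" as antecedent — a donkey pronoun bound across the clause boundary.
Strong reading: for every (m,s) with wrote(m,s), recorded(m,s).
Restrictor pairs: (m1,s1) ✗  (m1,s6) ✓  (m2,s3) ✓  (m2,s4) ✗  (m3,s1) ✓  (m3,s4) ✓  (m3,s5) ✗  (m3,s6) ✓  (m4,s5) ✗  (m5,s1) ✓  (m5,s2) ✓  (m5,s3) ✗  (m5,s5) ✗  (m5,s6) ✗
Counterexamples (restrictor pairs failing the scope): 7.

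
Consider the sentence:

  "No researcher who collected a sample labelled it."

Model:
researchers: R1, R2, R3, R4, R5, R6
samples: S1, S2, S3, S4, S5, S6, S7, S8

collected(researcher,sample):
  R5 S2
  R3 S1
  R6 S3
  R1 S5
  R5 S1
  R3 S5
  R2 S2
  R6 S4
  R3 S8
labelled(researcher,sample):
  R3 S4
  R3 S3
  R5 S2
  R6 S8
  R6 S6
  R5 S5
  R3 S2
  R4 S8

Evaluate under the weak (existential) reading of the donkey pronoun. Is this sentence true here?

"it" takes "a sample" as antecedent — a donkey pronoun bound across the clause boundary.
Truth condition: for no (r,s) with collected(r,s) does labelled(r,s) hold.
Restrictor pairs — does the scope hold? (R1,S5):fails  (R2,S2):fails  (R3,S1):fails  (R3,S5):fails  (R3,S8):fails  (R5,S1):fails  (R5,S2):holds  (R6,S3):fails  (R6,S4):fails
Scope holds for 1 pair(s), so the sentence is false.

False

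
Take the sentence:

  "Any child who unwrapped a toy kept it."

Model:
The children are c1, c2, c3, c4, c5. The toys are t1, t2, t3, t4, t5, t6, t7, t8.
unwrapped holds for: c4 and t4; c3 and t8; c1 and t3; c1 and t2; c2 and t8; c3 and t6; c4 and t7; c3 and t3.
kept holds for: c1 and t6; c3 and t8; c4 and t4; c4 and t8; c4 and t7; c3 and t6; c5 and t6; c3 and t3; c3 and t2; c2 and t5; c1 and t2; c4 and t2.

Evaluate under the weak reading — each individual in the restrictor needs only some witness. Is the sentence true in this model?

"it" takes "a toy" as antecedent — a donkey pronoun bound across the clause boundary.
Weak reading: every child c with some unwrapped-toy has at least one unwrapped-toy t such that kept(c,t).
Per child: c1:✓  c2:✗  c3:✓  c4:✓
c2 has no witness among its unwrapped-toys.

False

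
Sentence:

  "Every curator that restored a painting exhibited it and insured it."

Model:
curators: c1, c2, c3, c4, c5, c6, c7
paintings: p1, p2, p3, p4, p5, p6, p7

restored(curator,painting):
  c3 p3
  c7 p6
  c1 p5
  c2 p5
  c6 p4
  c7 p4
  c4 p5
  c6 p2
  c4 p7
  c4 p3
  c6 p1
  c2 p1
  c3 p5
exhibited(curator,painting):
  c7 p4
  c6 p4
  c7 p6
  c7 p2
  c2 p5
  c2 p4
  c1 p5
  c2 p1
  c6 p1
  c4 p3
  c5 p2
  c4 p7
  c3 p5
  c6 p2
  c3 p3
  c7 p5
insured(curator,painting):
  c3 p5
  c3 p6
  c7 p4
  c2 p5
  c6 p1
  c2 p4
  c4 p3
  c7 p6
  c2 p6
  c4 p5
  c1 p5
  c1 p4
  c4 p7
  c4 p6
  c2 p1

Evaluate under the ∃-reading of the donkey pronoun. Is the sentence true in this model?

"it" takes "a painting" as antecedent — a donkey pronoun bound across the clause boundary.
Weak reading: every curator c with some restored-painting has at least one restored-painting p such that exhibited(c,p) ∧ insured(c,p).
Per curator: c1:✓  c2:✓  c3:✓  c4:✓  c6:✓  c7:✓
Every curator in the restrictor has a witness.

True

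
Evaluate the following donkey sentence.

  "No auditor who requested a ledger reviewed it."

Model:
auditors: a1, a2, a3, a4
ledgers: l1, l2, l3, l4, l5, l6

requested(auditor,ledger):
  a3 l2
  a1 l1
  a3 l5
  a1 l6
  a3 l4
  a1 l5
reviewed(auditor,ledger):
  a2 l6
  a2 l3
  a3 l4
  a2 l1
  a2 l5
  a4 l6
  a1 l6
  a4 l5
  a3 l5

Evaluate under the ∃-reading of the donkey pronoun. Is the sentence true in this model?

"it" takes "a ledger" as antecedent — a donkey pronoun bound across the clause boundary.
Truth condition: for no (a,l) with requested(a,l) does reviewed(a,l) hold.
Restrictor pairs — does the scope hold? (a1,l1):fails  (a1,l5):fails  (a1,l6):holds  (a3,l2):fails  (a3,l4):holds  (a3,l5):holds
Scope holds for 3 pair(s), so the sentence is false.

False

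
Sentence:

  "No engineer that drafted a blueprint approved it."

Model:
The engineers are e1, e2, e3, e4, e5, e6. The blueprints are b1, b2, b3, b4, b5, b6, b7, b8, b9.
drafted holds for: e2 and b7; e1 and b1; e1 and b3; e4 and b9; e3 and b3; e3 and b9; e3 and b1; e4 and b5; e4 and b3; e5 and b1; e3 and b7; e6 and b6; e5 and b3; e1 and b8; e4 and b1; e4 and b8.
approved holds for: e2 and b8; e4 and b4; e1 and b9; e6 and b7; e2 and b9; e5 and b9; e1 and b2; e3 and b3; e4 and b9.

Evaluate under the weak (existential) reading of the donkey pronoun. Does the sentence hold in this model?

"it" takes "a blueprint" as antecedent — a donkey pronoun bound across the clause boundary.
Truth condition: for no (e,b) with drafted(e,b) does approved(e,b) hold.
Restrictor pairs — does the scope hold? (e1,b1):fails  (e1,b3):fails  (e1,b8):fails  (e2,b7):fails  (e3,b1):fails  (e3,b3):holds  (e3,b7):fails  (e3,b9):fails  (e4,b1):fails  (e4,b3):fails  (e4,b5):fails  (e4,b8):fails  (e4,b9):holds  (e5,b1):fails  (e5,b3):fails  (e6,b6):fails
Scope holds for 2 pair(s), so the sentence is false.

False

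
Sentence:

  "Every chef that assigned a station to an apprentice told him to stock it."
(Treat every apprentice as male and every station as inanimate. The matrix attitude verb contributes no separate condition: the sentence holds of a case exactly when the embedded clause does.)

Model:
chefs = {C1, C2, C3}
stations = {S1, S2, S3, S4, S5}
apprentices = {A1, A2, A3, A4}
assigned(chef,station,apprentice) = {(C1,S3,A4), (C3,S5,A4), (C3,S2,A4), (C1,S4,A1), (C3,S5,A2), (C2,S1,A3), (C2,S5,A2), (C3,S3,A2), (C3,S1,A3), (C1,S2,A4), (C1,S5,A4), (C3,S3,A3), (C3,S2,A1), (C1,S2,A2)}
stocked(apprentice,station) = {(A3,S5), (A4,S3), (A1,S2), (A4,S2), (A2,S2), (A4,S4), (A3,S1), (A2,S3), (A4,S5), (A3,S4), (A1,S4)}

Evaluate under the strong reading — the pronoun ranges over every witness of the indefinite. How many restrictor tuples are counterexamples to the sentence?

"him" takes "an apprentice" as antecedent and "it" takes "a station"; both are donkey pronouns co-varying with the restrictor.
Strong reading: for every (c,s,a) with assigned(c,s,a), stocked(a,s).
Restrictor triples: (C1,S2,A2)→stocked(A2,S2) ✓  (C1,S2,A4)→stocked(A4,S2) ✓  (C1,S3,A4)→stocked(A4,S3) ✓  (C1,S4,A1)→stocked(A1,S4) ✓  (C1,S5,A4)→stocked(A4,S5) ✓  (C2,S1,A3)→stocked(A3,S1) ✓  (C2,S5,A2)→stocked(A2,S5) ✗  (C3,S1,A3)→stocked(A3,S1) ✓  (C3,S2,A1)→stocked(A1,S2) ✓  (C3,S2,A4)→stocked(A4,S2) ✓  (C3,S3,A2)→stocked(A2,S3) ✓  (C3,S3,A3)→stocked(A3,S3) ✗  (C3,S5,A2)→stocked(A2,S5) ✗  (C3,S5,A4)→stocked(A4,S5) ✓
Counterexamples (restrictor triples failing the scope): 3.

3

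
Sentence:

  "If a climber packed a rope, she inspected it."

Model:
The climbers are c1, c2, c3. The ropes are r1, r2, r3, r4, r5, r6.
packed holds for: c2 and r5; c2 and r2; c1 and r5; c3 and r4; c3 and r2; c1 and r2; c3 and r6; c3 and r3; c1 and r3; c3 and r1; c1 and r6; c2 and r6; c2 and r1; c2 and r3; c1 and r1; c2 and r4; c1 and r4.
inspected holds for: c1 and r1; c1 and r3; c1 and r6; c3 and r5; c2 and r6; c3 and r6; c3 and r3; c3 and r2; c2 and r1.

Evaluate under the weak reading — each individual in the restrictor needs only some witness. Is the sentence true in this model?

"it" takes "a rope" as antecedent — a donkey pronoun bound across the clause boundary.
Weak reading: every climber c with some packed-rope has at least one packed-rope r such that inspected(c,r).
Per climber: c1:✓  c2:✓  c3:✓
Every climber in the restrictor has a witness.

True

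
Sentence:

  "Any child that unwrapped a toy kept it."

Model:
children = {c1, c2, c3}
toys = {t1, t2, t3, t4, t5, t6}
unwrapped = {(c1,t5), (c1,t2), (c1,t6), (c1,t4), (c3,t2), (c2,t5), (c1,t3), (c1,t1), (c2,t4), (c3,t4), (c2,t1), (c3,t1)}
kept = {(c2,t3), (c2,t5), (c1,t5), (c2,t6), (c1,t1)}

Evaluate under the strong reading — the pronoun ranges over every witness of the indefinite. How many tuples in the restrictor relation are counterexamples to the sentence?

9

"it" takes "a toy" as antecedent — a donkey pronoun bound across the clause boundary.
Strong reading: for every (c,t) with unwrapped(c,t), kept(c,t).
Restrictor pairs: (c1,t1) ✓  (c1,t2) ✗  (c1,t3) ✗  (c1,t4) ✗  (c1,t5) ✓  (c1,t6) ✗  (c2,t1) ✗  (c2,t4) ✗  (c2,t5) ✓  (c3,t1) ✗  (c3,t2) ✗  (c3,t4) ✗
Counterexamples (restrictor pairs failing the scope): 9.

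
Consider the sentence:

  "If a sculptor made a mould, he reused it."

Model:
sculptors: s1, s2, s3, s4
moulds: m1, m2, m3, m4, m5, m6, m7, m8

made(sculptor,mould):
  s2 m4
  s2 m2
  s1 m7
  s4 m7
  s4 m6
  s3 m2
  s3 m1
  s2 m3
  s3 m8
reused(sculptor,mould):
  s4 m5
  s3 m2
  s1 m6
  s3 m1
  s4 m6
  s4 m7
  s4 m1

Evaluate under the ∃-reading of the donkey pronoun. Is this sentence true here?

False

"it" takes "a mould" as antecedent — a donkey pronoun bound across the clause boundary.
Weak reading: every sculptor s with some made-mould has at least one made-mould m such that reused(s,m).
Per sculptor: s1:✗  s2:✗  s3:✓  s4:✓
s1 has no witness among its made-moulds.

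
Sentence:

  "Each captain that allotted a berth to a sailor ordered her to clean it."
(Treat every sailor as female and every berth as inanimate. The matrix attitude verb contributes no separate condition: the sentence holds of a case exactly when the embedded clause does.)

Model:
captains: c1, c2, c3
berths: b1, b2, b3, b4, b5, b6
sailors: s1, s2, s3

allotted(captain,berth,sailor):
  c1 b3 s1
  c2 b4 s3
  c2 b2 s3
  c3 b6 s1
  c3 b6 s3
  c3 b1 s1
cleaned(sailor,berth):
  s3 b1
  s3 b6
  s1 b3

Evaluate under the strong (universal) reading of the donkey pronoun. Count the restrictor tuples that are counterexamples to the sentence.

"her" takes "a sailor" as antecedent and "it" takes "a berth"; both are donkey pronouns co-varying with the restrictor.
Strong reading: for every (c,b,s) with allotted(c,b,s), cleaned(s,b).
Restrictor triples: (c1,b3,s1)→cleaned(s1,b3) ✓  (c2,b2,s3)→cleaned(s3,b2) ✗  (c2,b4,s3)→cleaned(s3,b4) ✗  (c3,b1,s1)→cleaned(s1,b1) ✗  (c3,b6,s1)→cleaned(s1,b6) ✗  (c3,b6,s3)→cleaned(s3,b6) ✓
Counterexamples (restrictor triples failing the scope): 4.

4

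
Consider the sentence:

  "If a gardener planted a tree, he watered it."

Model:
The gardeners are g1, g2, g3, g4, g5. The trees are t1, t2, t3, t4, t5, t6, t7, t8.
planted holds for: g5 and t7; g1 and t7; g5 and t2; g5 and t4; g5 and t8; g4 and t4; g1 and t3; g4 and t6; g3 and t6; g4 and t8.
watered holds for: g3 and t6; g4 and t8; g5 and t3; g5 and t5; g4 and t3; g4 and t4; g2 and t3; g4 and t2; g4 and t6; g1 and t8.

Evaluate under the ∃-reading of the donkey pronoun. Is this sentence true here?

False

"it" takes "a tree" as antecedent — a donkey pronoun bound across the clause boundary.
Weak reading: every gardener g with some planted-tree has at least one planted-tree t such that watered(g,t).
Per gardener: g1:✗  g3:✓  g4:✓  g5:✗
g1 has no witness among its planted-trees.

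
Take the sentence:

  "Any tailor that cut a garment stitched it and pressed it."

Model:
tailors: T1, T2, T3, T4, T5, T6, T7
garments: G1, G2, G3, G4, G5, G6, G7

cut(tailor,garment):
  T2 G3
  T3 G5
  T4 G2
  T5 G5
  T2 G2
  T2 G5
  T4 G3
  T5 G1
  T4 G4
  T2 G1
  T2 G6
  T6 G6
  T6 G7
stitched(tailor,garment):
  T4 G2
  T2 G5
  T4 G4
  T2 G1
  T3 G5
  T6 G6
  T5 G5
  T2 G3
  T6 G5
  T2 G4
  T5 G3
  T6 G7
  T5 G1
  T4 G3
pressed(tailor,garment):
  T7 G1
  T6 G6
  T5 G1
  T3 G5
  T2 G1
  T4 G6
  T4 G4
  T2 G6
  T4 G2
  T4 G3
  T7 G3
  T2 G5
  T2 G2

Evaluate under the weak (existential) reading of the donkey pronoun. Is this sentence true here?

"it" takes "a garment" as antecedent — a donkey pronoun bound across the clause boundary.
Weak reading: every tailor t with some cut-garment has at least one cut-garment g such that stitched(t,g) ∧ pressed(t,g).
Per tailor: T2:✓  T3:✓  T4:✓  T5:✓  T6:✓
Every tailor in the restrictor has a witness.

True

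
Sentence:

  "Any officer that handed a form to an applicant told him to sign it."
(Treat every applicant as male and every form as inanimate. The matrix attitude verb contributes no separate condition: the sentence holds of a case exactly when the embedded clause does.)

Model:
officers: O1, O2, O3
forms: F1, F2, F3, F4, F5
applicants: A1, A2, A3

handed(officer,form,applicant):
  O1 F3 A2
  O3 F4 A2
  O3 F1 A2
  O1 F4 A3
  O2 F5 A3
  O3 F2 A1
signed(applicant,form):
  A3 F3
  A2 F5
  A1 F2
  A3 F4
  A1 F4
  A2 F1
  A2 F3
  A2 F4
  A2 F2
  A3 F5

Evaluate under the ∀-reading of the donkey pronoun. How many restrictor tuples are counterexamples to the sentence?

"him" takes "an applicant" as antecedent and "it" takes "a form"; both are donkey pronouns co-varying with the restrictor.
Strong reading: for every (o,f,a) with handed(o,f,a), signed(a,f).
Restrictor triples: (O1,F3,A2)→signed(A2,F3) ✓  (O1,F4,A3)→signed(A3,F4) ✓  (O2,F5,A3)→signed(A3,F5) ✓  (O3,F1,A2)→signed(A2,F1) ✓  (O3,F2,A1)→signed(A1,F2) ✓  (O3,F4,A2)→signed(A2,F4) ✓
Counterexamples (restrictor triples failing the scope): 0.

0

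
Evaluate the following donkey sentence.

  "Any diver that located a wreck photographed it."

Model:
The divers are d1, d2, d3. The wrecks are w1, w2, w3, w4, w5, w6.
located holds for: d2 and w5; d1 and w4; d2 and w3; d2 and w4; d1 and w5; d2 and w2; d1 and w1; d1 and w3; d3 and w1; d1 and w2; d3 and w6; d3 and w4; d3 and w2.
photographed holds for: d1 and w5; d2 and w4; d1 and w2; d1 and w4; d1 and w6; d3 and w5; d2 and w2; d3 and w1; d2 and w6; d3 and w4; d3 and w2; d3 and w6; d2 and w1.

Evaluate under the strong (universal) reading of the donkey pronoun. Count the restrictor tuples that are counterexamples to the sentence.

4

"it" takes "a wreck" as antecedent — a donkey pronoun bound across the clause boundary.
Strong reading: for every (d,w) with located(d,w), photographed(d,w).
Restrictor pairs: (d1,w1) ✗  (d1,w2) ✓  (d1,w3) ✗  (d1,w4) ✓  (d1,w5) ✓  (d2,w2) ✓  (d2,w3) ✗  (d2,w4) ✓  (d2,w5) ✗  (d3,w1) ✓  (d3,w2) ✓  (d3,w4) ✓  (d3,w6) ✓
Counterexamples (restrictor pairs failing the scope): 4.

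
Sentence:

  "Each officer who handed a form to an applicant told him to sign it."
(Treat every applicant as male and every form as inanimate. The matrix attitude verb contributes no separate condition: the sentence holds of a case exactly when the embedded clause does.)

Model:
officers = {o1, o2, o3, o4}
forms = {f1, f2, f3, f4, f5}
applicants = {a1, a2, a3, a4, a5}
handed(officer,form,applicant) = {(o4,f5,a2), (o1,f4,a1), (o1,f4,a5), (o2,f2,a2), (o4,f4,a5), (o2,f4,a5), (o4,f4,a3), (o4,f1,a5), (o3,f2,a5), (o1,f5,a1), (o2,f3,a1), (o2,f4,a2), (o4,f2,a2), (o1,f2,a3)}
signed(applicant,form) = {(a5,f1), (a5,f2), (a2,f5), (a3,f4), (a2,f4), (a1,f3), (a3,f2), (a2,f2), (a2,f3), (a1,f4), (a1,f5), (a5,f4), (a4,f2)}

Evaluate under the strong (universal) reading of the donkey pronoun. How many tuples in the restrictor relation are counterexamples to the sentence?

0

"him" takes "an applicant" as antecedent and "it" takes "a form"; both are donkey pronouns co-varying with the restrictor.
Strong reading: for every (o,f,a) with handed(o,f,a), signed(a,f).
Restrictor triples: (o1,f2,a3)→signed(a3,f2) ✓  (o1,f4,a1)→signed(a1,f4) ✓  (o1,f4,a5)→signed(a5,f4) ✓  (o1,f5,a1)→signed(a1,f5) ✓  (o2,f2,a2)→signed(a2,f2) ✓  (o2,f3,a1)→signed(a1,f3) ✓  (o2,f4,a2)→signed(a2,f4) ✓  (o2,f4,a5)→signed(a5,f4) ✓  (o3,f2,a5)→signed(a5,f2) ✓  (o4,f1,a5)→signed(a5,f1) ✓  (o4,f2,a2)→signed(a2,f2) ✓  (o4,f4,a3)→signed(a3,f4) ✓  (o4,f4,a5)→signed(a5,f4) ✓  (o4,f5,a2)→signed(a2,f5) ✓
Counterexamples (restrictor triples failing the scope): 0.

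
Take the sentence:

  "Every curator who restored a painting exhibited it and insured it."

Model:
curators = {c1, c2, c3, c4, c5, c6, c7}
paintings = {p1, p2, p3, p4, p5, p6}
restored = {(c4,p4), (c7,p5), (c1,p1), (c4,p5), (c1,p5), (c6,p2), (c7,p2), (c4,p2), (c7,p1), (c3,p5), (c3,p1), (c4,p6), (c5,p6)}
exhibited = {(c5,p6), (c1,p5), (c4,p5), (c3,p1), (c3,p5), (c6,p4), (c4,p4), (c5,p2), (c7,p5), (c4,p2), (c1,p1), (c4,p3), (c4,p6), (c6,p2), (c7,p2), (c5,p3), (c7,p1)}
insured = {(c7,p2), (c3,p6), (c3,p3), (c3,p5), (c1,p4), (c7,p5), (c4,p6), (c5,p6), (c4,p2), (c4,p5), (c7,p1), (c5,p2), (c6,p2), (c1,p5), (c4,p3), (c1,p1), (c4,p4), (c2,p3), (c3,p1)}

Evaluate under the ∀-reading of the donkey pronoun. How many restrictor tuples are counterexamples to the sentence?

"it" takes "a painting" as antecedent — a donkey pronoun bound across the clause boundary.
Strong reading: for every (c,p) with restored(c,p), exhibited(c,p) ∧ insured(c,p).
Restrictor pairs: (c1,p1) ✓  (c1,p5) ✓  (c3,p1) ✓  (c3,p5) ✓  (c4,p2) ✓  (c4,p4) ✓  (c4,p5) ✓  (c4,p6) ✓  (c5,p6) ✓  (c6,p2) ✓  (c7,p1) ✓  (c7,p2) ✓  (c7,p5) ✓
Counterexamples (restrictor pairs failing the scope): 0.

0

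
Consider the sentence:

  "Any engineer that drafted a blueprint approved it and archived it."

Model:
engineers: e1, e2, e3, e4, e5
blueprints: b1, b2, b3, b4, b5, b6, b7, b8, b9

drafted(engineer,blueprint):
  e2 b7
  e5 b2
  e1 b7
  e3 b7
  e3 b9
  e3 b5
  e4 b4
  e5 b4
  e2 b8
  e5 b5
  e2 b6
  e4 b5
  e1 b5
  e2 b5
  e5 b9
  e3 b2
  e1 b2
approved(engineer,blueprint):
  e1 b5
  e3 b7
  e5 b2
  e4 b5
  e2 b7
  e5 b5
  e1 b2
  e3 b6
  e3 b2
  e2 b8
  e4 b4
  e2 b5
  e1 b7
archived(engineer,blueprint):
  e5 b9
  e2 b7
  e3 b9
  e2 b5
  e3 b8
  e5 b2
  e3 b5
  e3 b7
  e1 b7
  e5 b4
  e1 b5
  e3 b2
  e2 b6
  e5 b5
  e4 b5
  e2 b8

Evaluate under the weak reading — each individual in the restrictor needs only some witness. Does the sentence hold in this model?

"it" takes "a blueprint" as antecedent — a donkey pronoun bound across the clause boundary.
Weak reading: every engineer e with some drafted-blueprint has at least one drafted-blueprint b such that approved(e,b) ∧ archived(e,b).
Per engineer: e1:✓  e2:✓  e3:✓  e4:✓  e5:✓
Every engineer in the restrictor has a witness.

True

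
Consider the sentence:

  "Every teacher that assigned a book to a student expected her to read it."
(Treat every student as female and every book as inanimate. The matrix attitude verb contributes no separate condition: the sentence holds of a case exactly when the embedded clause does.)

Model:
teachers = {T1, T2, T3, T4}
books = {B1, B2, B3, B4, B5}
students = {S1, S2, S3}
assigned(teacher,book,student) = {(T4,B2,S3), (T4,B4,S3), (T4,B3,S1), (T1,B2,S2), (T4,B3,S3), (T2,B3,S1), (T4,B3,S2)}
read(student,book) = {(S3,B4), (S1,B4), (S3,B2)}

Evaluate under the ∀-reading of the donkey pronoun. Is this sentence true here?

False

"her" takes "a student" as antecedent and "it" takes "a book"; both are donkey pronouns co-varying with the restrictor.
Strong reading: for every (t,b,s) with assigned(t,b,s), read(s,b).
Restrictor triples: (T1,B2,S2)→read(S2,B2) ✗  (T2,B3,S1)→read(S1,B3) ✗  (T4,B2,S3)→read(S3,B2) ✓  (T4,B3,S1)→read(S1,B3) ✗  (T4,B3,S2)→read(S2,B3) ✗  (T4,B3,S3)→read(S3,B3) ✗  (T4,B4,S3)→read(S3,B4) ✓
Counterexample: (T1,B2,S2) — read(S2,B2) does not hold.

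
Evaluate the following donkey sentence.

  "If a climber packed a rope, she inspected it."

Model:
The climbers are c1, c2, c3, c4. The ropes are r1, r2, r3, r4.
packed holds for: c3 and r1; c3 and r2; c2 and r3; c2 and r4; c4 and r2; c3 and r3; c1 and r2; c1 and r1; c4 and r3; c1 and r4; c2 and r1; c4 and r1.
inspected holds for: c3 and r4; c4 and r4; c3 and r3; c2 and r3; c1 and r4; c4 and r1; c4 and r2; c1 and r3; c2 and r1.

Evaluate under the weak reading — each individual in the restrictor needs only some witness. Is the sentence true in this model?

"it" takes "a rope" as antecedent — a donkey pronoun bound across the clause boundary.
Weak reading: every climber c with some packed-rope has at least one packed-rope r such that inspected(c,r).
Per climber: c1:✓  c2:✓  c3:✓  c4:✓
Every climber in the restrictor has a witness.

True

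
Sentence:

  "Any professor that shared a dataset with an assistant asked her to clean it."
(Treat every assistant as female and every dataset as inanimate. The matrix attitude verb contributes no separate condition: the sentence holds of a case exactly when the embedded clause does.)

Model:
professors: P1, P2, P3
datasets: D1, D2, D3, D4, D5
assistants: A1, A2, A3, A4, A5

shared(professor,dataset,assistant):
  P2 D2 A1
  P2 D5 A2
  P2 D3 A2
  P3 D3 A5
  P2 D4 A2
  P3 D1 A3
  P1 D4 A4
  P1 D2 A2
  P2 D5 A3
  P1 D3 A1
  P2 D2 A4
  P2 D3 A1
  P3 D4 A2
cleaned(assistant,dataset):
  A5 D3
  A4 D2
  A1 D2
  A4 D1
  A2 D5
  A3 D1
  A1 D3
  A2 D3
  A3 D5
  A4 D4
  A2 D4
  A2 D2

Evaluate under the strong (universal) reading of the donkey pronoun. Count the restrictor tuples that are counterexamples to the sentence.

0

"her" takes "an assistant" as antecedent and "it" takes "a dataset"; both are donkey pronouns co-varying with the restrictor.
Strong reading: for every (p,d,a) with shared(p,d,a), cleaned(a,d).
Restrictor triples: (P1,D2,A2)→cleaned(A2,D2) ✓  (P1,D3,A1)→cleaned(A1,D3) ✓  (P1,D4,A4)→cleaned(A4,D4) ✓  (P2,D2,A1)→cleaned(A1,D2) ✓  (P2,D2,A4)→cleaned(A4,D2) ✓  (P2,D3,A1)→cleaned(A1,D3) ✓  (P2,D3,A2)→cleaned(A2,D3) ✓  (P2,D4,A2)→cleaned(A2,D4) ✓  (P2,D5,A2)→cleaned(A2,D5) ✓  (P2,D5,A3)→cleaned(A3,D5) ✓  (P3,D1,A3)→cleaned(A3,D1) ✓  (P3,D3,A5)→cleaned(A5,D3) ✓  (P3,D4,A2)→cleaned(A2,D4) ✓
Counterexamples (restrictor triples failing the scope): 0.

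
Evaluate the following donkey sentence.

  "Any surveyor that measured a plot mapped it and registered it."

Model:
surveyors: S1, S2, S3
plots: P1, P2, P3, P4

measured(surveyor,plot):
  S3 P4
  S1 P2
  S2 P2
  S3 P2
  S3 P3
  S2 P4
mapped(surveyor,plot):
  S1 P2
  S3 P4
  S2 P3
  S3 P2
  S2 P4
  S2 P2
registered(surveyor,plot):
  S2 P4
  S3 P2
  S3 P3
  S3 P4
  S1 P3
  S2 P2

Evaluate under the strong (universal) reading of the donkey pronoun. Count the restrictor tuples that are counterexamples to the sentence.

"it" takes "a plot" as antecedent — a donkey pronoun bound across the clause boundary.
Strong reading: for every (s,p) with measured(s,p), mapped(s,p) ∧ registered(s,p).
Restrictor pairs: (S1,P2) ✗  (S2,P2) ✓  (S2,P4) ✓  (S3,P2) ✓  (S3,P3) ✗  (S3,P4) ✓
Counterexamples (restrictor pairs failing the scope): 2.

2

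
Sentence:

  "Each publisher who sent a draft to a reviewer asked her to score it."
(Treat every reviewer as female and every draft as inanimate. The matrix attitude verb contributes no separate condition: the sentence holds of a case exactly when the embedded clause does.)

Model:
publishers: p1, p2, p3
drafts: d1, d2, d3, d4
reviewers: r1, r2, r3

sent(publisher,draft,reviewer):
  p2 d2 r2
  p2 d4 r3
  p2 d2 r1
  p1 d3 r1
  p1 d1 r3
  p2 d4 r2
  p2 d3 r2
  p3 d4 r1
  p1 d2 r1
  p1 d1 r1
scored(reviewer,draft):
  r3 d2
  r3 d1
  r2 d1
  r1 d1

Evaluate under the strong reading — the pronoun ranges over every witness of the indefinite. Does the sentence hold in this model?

"her" takes "a reviewer" as antecedent and "it" takes "a draft"; both are donkey pronouns co-varying with the restrictor.
Strong reading: for every (p,d,r) with sent(p,d,r), scored(r,d).
Restrictor triples: (p1,d1,r1)→scored(r1,d1) ✓  (p1,d1,r3)→scored(r3,d1) ✓  (p1,d2,r1)→scored(r1,d2) ✗  (p1,d3,r1)→scored(r1,d3) ✗  (p2,d2,r1)→scored(r1,d2) ✗  (p2,d2,r2)→scored(r2,d2) ✗  (p2,d3,r2)→scored(r2,d3) ✗  (p2,d4,r2)→scored(r2,d4) ✗  (p2,d4,r3)→scored(r3,d4) ✗  (p3,d4,r1)→scored(r1,d4) ✗
Counterexample: (p1,d2,r1) — scored(r1,d2) does not hold.

False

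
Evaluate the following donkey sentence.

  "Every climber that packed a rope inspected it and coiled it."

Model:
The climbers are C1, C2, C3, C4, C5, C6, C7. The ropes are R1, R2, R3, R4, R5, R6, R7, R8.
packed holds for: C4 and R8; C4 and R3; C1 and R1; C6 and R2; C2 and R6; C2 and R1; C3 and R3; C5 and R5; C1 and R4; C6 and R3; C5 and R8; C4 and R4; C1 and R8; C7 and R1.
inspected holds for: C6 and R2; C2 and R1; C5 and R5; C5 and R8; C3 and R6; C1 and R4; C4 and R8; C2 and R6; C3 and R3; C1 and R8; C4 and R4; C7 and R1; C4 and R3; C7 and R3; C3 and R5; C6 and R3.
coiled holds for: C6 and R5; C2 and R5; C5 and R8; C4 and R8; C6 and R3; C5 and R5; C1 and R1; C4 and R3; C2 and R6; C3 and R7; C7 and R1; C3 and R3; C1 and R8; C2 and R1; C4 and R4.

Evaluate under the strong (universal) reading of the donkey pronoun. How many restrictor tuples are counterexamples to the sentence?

3

"it" takes "a rope" as antecedent — a donkey pronoun bound across the clause boundary.
Strong reading: for every (c,r) with packed(c,r), inspected(c,r) ∧ coiled(c,r).
Restrictor pairs: (C1,R1) ✗  (C1,R4) ✗  (C1,R8) ✓  (C2,R1) ✓  (C2,R6) ✓  (C3,R3) ✓  (C4,R3) ✓  (C4,R4) ✓  (C4,R8) ✓  (C5,R5) ✓  (C5,R8) ✓  (C6,R2) ✗  (C6,R3) ✓  (C7,R1) ✓
Counterexamples (restrictor pairs failing the scope): 3.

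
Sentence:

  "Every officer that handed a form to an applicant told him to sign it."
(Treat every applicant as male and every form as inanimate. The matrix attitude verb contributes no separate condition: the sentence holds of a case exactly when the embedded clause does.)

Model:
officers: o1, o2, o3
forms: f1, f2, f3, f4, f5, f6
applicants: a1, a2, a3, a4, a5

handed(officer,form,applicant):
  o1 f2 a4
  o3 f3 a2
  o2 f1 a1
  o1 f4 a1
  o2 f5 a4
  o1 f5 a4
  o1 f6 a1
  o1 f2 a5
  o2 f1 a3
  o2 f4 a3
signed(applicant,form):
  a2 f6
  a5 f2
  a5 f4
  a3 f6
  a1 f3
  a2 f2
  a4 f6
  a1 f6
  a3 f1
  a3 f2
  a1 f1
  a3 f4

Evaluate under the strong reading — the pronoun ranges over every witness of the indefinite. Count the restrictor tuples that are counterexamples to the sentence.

"him" takes "an applicant" as antecedent and "it" takes "a form"; both are donkey pronouns co-varying with the restrictor.
Strong reading: for every (o,f,a) with handed(o,f,a), signed(a,f).
Restrictor triples: (o1,f2,a4)→signed(a4,f2) ✗  (o1,f2,a5)→signed(a5,f2) ✓  (o1,f4,a1)→signed(a1,f4) ✗  (o1,f5,a4)→signed(a4,f5) ✗  (o1,f6,a1)→signed(a1,f6) ✓  (o2,f1,a1)→signed(a1,f1) ✓  (o2,f1,a3)→signed(a3,f1) ✓  (o2,f4,a3)→signed(a3,f4) ✓  (o2,f5,a4)→signed(a4,f5) ✗  (o3,f3,a2)→signed(a2,f3) ✗
Counterexamples (restrictor triples failing the scope): 5.

5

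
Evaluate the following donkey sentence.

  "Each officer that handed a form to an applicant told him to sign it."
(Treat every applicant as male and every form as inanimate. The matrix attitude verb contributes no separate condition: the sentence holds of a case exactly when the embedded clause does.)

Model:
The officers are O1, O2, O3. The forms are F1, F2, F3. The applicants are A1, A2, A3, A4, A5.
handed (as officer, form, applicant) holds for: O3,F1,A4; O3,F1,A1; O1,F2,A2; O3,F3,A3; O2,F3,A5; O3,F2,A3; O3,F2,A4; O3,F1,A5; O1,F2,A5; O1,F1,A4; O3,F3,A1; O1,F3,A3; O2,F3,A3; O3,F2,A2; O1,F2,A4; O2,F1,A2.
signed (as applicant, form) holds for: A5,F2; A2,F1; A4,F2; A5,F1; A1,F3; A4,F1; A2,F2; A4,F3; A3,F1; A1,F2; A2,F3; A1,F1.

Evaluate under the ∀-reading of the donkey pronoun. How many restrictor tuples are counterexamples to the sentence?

"him" takes "an applicant" as antecedent and "it" takes "a form"; both are donkey pronouns co-varying with the restrictor.
Strong reading: for every (o,f,a) with handed(o,f,a), signed(a,f).
Restrictor triples: (O1,F1,A4)→signed(A4,F1) ✓  (O1,F2,A2)→signed(A2,F2) ✓  (O1,F2,A4)→signed(A4,F2) ✓  (O1,F2,A5)→signed(A5,F2) ✓  (O1,F3,A3)→signed(A3,F3) ✗  (O2,F1,A2)→signed(A2,F1) ✓  (O2,F3,A3)→signed(A3,F3) ✗  (O2,F3,A5)→signed(A5,F3) ✗  (O3,F1,A1)→signed(A1,F1) ✓  (O3,F1,A4)→signed(A4,F1) ✓  (O3,F1,A5)→signed(A5,F1) ✓  (O3,F2,A2)→signed(A2,F2) ✓  (O3,F2,A3)→signed(A3,F2) ✗  (O3,F2,A4)→signed(A4,F2) ✓  (O3,F3,A1)→signed(A1,F3) ✓  (O3,F3,A3)→signed(A3,F3) ✗
Counterexamples (restrictor triples failing the scope): 5.

5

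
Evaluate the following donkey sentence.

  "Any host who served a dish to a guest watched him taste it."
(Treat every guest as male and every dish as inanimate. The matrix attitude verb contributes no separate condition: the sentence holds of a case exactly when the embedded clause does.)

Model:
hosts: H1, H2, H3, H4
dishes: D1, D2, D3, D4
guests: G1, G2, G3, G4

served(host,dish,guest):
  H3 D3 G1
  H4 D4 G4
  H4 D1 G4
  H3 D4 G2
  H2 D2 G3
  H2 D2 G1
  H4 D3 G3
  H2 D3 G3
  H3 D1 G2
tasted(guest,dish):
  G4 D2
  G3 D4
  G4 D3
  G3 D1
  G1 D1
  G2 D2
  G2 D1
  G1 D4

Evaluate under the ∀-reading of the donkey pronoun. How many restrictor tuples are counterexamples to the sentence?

"him" takes "a guest" as antecedent and "it" takes "a dish"; both are donkey pronouns co-varying with the restrictor.
Strong reading: for every (h,d,g) with served(h,d,g), tasted(g,d).
Restrictor triples: (H2,D2,G1)→tasted(G1,D2) ✗  (H2,D2,G3)→tasted(G3,D2) ✗  (H2,D3,G3)→tasted(G3,D3) ✗  (H3,D1,G2)→tasted(G2,D1) ✓  (H3,D3,G1)→tasted(G1,D3) ✗  (H3,D4,G2)→tasted(G2,D4) ✗  (H4,D1,G4)→tasted(G4,D1) ✗  (H4,D3,G3)→tasted(G3,D3) ✗  (H4,D4,G4)→tasted(G4,D4) ✗
Counterexamples (restrictor triples failing the scope): 8.

8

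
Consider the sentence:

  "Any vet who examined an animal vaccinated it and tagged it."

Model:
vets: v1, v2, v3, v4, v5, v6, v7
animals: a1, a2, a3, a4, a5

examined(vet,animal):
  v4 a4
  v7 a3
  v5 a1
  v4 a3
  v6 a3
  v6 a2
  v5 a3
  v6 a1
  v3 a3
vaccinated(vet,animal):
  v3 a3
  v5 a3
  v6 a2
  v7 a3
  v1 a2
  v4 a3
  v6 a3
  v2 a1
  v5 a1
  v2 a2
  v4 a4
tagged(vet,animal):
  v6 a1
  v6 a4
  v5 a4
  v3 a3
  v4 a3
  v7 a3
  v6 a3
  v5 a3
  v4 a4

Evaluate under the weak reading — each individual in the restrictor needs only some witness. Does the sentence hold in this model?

True

"it" takes "an animal" as antecedent — a donkey pronoun bound across the clause boundary.
Weak reading: every vet v with some examined-animal has at least one examined-animal a such that vaccinated(v,a) ∧ tagged(v,a).
Per vet: v3:✓  v4:✓  v5:✓  v6:✓  v7:✓
Every vet in the restrictor has a witness.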